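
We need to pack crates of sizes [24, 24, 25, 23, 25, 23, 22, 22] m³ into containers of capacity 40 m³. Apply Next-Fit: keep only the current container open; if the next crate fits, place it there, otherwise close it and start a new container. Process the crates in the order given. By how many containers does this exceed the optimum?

0

Next-Fit: [24] [24] [25] [23] [25] [23] [22] [22] → 8 containers.
8 crates exceed 20 m³ (half the capacity), and no two of those can share a container, so at least 8 containers are needed.
So 8 is already optimal.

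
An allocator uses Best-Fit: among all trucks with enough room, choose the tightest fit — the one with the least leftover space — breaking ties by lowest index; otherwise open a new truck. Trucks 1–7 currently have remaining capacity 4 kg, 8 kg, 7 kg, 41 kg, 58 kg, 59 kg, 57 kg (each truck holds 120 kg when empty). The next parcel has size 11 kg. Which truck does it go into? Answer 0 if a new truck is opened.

4

Trucks with room: truck 4 (41 kg), truck 5 (58 kg), truck 6 (59 kg), truck 7 (57 kg).
Tightest fit is truck 4 with 41 kg free.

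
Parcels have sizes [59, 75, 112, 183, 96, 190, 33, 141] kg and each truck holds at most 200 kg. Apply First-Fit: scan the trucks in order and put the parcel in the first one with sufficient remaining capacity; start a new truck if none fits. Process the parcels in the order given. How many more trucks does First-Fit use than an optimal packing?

First-Fit: [59,75,33] [112] [183] [96] [190] [141] → 6 trucks.
Total size 889 kg; any packing needs at least ⌈889/200⌉ = 5 trucks.
An optimal packing achieves that bound: [190] [183] [141,59] [112,75] [96,33] → 5 trucks.
Excess: 6 − 5 = 1.

1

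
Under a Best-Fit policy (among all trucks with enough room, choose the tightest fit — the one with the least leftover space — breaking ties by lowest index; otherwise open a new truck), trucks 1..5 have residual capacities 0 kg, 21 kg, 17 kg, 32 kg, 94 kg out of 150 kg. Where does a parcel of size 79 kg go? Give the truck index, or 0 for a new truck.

Trucks with room: truck 5 (94 kg).
Tightest fit is truck 5 with 94 kg free.

5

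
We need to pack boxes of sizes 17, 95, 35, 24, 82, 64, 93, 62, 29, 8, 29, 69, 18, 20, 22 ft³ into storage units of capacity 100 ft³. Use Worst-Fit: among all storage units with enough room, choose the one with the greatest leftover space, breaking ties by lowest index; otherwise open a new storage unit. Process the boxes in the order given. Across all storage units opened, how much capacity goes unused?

Put 17 ft³ in storage unit 1; 83 ft³ remain.
Put 95 ft³ in storage unit 2; 5 ft³ remain.
Put 35 ft³ in storage unit 1; 48 ft³ remain.
Put 24 ft³ in storage unit 1; 24 ft³ remain.
Put 82 ft³ in storage unit 3; 18 ft³ remain.
Put 64 ft³ in storage unit 4; 36 ft³ remain.
Put 93 ft³ in storage unit 5; 7 ft³ remain.
Put 62 ft³ in storage unit 6; 38 ft³ remain.
Put 29 ft³ in storage unit 6; 9 ft³ remain.
Put 8 ft³ in storage unit 4; 28 ft³ remain.
Put 29 ft³ in storage unit 7; 71 ft³ remain.
Put 69 ft³ in storage unit 7; 2 ft³ remain.
Put 18 ft³ in storage unit 4; 10 ft³ remain.
Put 20 ft³ in storage unit 1; 4 ft³ remain.
Put 22 ft³ in storage unit 8; 78 ft³ remain.
8 storage units × 100 ft³ = 800 ft³; used 667 ft³; unused 133 ft³.

133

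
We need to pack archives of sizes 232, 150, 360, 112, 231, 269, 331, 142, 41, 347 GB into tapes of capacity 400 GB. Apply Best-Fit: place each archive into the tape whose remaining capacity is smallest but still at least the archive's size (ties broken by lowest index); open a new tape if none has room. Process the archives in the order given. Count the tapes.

7

Put 232 GB in tape 1; 168 GB remain.
Put 150 GB in tape 1; 18 GB remain.
Put 360 GB in tape 2; 40 GB remain.
Put 112 GB in tape 3; 288 GB remain.
Put 231 GB in tape 3; 57 GB remain.
Put 269 GB in tape 4; 131 GB remain.
Put 331 GB in tape 5; 69 GB remain.
Put 142 GB in tape 6; 258 GB remain.
Put 41 GB in tape 3; 16 GB remain.
Put 347 GB in tape 7; 53 GB remain.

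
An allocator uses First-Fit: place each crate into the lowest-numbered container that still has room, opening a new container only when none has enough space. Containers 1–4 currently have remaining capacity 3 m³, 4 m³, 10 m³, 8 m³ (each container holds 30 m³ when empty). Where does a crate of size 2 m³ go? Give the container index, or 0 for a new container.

Containers with room: container 1 (3 m³), container 2 (4 m³), container 3 (10 m³), container 4 (8 m³).
The first with room is container 1.

1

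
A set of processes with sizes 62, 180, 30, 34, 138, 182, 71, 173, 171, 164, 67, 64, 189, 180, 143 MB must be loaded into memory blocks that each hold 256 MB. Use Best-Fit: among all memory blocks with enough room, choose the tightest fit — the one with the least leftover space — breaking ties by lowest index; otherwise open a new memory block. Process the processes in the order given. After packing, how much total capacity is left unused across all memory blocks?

456

62 MB → memory block 1 (remaining 194 MB)
180 MB → memory block 1 (remaining 14 MB)
30 MB → memory block 2 (remaining 226 MB)
34 MB → memory block 2 (remaining 192 MB)
138 MB → memory block 2 (remaining 54 MB)
182 MB → memory block 3 (remaining 74 MB)
71 MB → memory block 3 (remaining 3 MB)
173 MB → memory block 4 (remaining 83 MB)
171 MB → memory block 5 (remaining 85 MB)
164 MB → memory block 6 (remaining 92 MB)
67 MB → memory block 4 (remaining 16 MB)
64 MB → memory block 5 (remaining 21 MB)
189 MB → memory block 7 (remaining 67 MB)
180 MB → memory block 8 (remaining 76 MB)
143 MB → memory block 9 (remaining 113 MB)
9 memory blocks × 256 MB = 2304 MB; used 1848 MB; unused 456 MB.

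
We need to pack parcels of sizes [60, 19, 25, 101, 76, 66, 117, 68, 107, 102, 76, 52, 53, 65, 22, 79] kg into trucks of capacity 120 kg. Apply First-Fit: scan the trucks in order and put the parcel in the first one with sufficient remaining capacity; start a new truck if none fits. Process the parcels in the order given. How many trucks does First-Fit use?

truck 1: place 60 kg, 60 kg left
truck 1: place 19 kg, 41 kg left
truck 1: place 25 kg, 16 kg left
truck 2: place 101 kg, 19 kg left
truck 3: place 76 kg, 44 kg left
truck 4: place 66 kg, 54 kg left
truck 5: place 117 kg, 3 kg left
truck 6: place 68 kg, 52 kg left
truck 7: place 107 kg, 13 kg left
truck 8: place 102 kg, 18 kg left
truck 9: place 76 kg, 44 kg left
truck 4: place 52 kg, 2 kg left
truck 10: place 53 kg, 67 kg left
truck 10: place 65 kg, 2 kg left
truck 3: place 22 kg, 22 kg left
truck 11: place 79 kg, 41 kg left
Final trucks: [60,19,25] [101] [76,22] [66,52] [117] [68] [107] [102] [76] [53,65] [79].

11 trucks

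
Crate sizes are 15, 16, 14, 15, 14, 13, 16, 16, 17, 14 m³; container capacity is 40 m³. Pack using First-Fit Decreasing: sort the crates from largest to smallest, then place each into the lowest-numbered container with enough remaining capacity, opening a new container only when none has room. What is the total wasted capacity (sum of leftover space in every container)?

Sorted descending: 17, 16, 16, 16, 15, 15, 14, 14, 14, 13.
container 1: place 17 m³, 23 m³ left
container 1: place 16 m³, 7 m³ left
container 2: place 16 m³, 24 m³ left
container 2: place 16 m³, 8 m³ left
container 3: place 15 m³, 25 m³ left
container 3: place 15 m³, 10 m³ left
container 4: place 14 m³, 26 m³ left
container 4: place 14 m³, 12 m³ left
container 5: place 14 m³, 26 m³ left
container 5: place 13 m³, 13 m³ left
5 containers × 40 m³ = 200 m³; used 150 m³; unused 50 m³.

50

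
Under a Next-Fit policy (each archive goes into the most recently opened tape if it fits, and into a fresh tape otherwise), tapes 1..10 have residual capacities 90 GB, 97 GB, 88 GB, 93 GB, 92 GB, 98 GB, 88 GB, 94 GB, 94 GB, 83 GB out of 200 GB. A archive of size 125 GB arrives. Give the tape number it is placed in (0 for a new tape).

Next-Fit only looks at tape 10, which has 83 GB free.
125 GB does not fit, so a new tape is opened.

0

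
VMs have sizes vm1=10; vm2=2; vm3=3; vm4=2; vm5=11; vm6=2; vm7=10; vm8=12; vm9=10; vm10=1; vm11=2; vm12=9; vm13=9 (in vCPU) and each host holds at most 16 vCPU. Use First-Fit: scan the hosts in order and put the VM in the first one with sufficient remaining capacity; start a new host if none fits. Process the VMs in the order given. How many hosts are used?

Put vm1 (10 vCPU) in host 1; 6 vCPU remain.
Put vm2 (2 vCPU) in host 1; 4 vCPU remain.
Put vm3 (3 vCPU) in host 1; 1 vCPU remain.
Put vm4 (2 vCPU) in host 2; 14 vCPU remain.
Put vm5 (11 vCPU) in host 2; 3 vCPU remain.
Put vm6 (2 vCPU) in host 2; 1 vCPU remain.
Put vm7 (10 vCPU) in host 3; 6 vCPU remain.
Put vm8 (12 vCPU) in host 4; 4 vCPU remain.
Put vm9 (10 vCPU) in host 5; 6 vCPU remain.
Put vm10 (1 vCPU) in host 1; 0 vCPU remain.
Put vm11 (2 vCPU) in host 3; 4 vCPU remain.
Put vm12 (9 vCPU) in host 6; 7 vCPU remain.
Put vm13 (9 vCPU) in host 7; 7 vCPU remain.

7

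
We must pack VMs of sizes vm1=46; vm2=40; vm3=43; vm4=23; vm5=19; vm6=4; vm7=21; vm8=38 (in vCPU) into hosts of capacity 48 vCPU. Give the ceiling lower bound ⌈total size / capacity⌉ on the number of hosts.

Total size = 46 + 40 + 43 + 23 + 19 + 4 + 21 + 38 = 234 vCPU.
⌈234 / 48⌉ = 5.

5 hosts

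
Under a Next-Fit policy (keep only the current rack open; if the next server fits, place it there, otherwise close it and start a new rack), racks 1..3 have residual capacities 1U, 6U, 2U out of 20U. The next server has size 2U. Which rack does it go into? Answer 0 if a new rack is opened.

3

Next-Fit only looks at rack 3, which has 2U free.
2U fits there.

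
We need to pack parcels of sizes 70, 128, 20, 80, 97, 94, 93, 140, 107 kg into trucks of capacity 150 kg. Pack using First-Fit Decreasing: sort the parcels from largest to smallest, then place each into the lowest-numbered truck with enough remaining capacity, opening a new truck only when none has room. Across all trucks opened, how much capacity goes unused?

Sorted descending: 140, 128, 107, 97, 94, 93, 80, 70, 20.
truck 1: place 140 kg, 10 kg left
truck 2: place 128 kg, 22 kg left
truck 3: place 107 kg, 43 kg left
truck 4: place 97 kg, 53 kg left
truck 5: place 94 kg, 56 kg left
truck 6: place 93 kg, 57 kg left
truck 7: place 80 kg, 70 kg left
truck 7: place 70 kg, 0 kg left
truck 2: place 20 kg, 2 kg left
7 trucks × 150 kg = 1050 kg; used 829 kg; unused 221 kg.

221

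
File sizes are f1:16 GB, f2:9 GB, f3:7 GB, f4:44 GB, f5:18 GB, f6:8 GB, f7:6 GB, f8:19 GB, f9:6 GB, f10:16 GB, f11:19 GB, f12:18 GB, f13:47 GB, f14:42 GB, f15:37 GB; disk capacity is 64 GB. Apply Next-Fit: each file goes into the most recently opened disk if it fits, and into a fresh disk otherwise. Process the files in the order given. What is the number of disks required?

7

disk 1: place f1 (16 GB), 48 GB left
disk 1: place f2 (9 GB), 39 GB left
disk 1: place f3 (7 GB), 32 GB left
disk 2: place f4 (44 GB), 20 GB left
disk 2: place f5 (18 GB), 2 GB left
disk 3: place f6 (8 GB), 56 GB left
disk 3: place f7 (6 GB), 50 GB left
disk 3: place f8 (19 GB), 31 GB left
disk 3: place f9 (6 GB), 25 GB left
disk 3: place f10 (16 GB), 9 GB left
disk 4: place f11 (19 GB), 45 GB left
disk 4: place f12 (18 GB), 27 GB left
disk 5: place f13 (47 GB), 17 GB left
disk 6: place f14 (42 GB), 22 GB left
disk 7: place f15 (37 GB), 27 GB left
Final disks: [16,9,7] [44,18] [8,6,19,6,16] [19,18] [47] [42] [37].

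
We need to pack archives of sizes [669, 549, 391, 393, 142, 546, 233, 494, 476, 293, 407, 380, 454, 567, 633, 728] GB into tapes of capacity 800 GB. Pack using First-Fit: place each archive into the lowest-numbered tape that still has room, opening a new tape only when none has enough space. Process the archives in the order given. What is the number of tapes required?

11 tapes

669 GB → tape 1 (remaining 131 GB)
549 GB → tape 2 (remaining 251 GB)
391 GB → tape 3 (remaining 409 GB)
393 GB → tape 3 (remaining 16 GB)
142 GB → tape 2 (remaining 109 GB)
546 GB → tape 4 (remaining 254 GB)
233 GB → tape 4 (remaining 21 GB)
494 GB → tape 5 (remaining 306 GB)
476 GB → tape 6 (remaining 324 GB)
293 GB → tape 5 (remaining 13 GB)
407 GB → tape 7 (remaining 393 GB)
380 GB → tape 7 (remaining 13 GB)
454 GB → tape 8 (remaining 346 GB)
567 GB → tape 9 (remaining 233 GB)
633 GB → tape 10 (remaining 167 GB)
728 GB → tape 11 (remaining 72 GB)
Final tapes: [669] [549,142] [391,393] [546,233] [494,293] [476] [407,380] [454] [567] [633] [728].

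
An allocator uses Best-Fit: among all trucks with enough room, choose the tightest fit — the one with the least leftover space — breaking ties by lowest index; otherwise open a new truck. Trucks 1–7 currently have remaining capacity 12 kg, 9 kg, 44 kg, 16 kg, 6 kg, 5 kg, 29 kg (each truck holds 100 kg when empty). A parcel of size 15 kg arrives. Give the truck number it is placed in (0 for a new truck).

Trucks with room: truck 3 (44 kg), truck 4 (16 kg), truck 7 (29 kg).
Tightest fit is truck 4 with 16 kg free.

4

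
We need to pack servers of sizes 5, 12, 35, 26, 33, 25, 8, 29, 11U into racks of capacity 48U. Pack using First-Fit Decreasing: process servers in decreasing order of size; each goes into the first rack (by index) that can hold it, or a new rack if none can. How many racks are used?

Sorted descending: 35, 33, 29, 26, 25, 12, 11, 8, 5.
35U → rack 1 (remaining 13U)
33U → rack 2 (remaining 15U)
29U → rack 3 (remaining 19U)
26U → rack 4 (remaining 22U)
25U → rack 5 (remaining 23U)
12U → rack 1 (remaining 1U)
11U → rack 2 (remaining 4U)
8U → rack 3 (remaining 11U)
5U → rack 3 (remaining 6U)

5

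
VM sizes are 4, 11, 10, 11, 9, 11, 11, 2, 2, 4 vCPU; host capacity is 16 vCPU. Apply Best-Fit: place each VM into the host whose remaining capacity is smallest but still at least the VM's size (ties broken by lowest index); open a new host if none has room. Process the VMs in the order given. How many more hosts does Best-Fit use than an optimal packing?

0

Best-Fit: [4,11] [10] [11,2,2] [9] [11,4] [11] → 6 hosts.
6 VMs exceed 8 vCPU (half the capacity), and no two of those can share a host, so at least 6 hosts are needed.
So 6 is already optimal.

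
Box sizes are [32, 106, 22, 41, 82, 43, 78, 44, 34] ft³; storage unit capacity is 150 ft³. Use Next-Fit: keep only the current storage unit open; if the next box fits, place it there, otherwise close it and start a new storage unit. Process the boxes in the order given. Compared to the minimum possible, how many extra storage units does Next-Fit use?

Next-Fit: [32,106] [22,41,82] [43,78] [44,34] → 4 storage units.
Total size 482 ft³; any packing needs at least ⌈482/150⌉ = 4 storage units.
So 4 is already optimal.

0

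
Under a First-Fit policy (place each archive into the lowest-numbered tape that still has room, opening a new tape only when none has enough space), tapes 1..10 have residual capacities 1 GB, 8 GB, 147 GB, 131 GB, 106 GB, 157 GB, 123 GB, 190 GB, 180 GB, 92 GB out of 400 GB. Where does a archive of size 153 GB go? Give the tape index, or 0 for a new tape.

Tapes with room: tape 6 (157 GB), tape 8 (190 GB), tape 9 (180 GB).
The first with room is tape 6.

6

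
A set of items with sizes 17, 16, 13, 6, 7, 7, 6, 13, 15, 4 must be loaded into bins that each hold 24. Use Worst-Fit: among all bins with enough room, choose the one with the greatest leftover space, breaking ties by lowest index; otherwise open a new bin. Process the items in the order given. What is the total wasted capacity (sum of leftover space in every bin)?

17 → bin 1 (remaining 7)
16 → bin 2 (remaining 8)
13 → bin 3 (remaining 11)
6 → bin 3 (remaining 5)
7 → bin 2 (remaining 1)
7 → bin 1 (remaining 0)
6 → bin 4 (remaining 18)
13 → bin 4 (remaining 5)
15 → bin 5 (remaining 9)
4 → bin 5 (remaining 5)
5 bins × 24 = 120; used 104; unused 16.

16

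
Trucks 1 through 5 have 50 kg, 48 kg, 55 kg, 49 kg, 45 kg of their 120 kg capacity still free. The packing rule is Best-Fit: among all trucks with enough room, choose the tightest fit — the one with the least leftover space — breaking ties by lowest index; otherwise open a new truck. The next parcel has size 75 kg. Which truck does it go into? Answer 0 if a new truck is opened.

No truck has ≥ 75 kg free, so a new truck is opened.

0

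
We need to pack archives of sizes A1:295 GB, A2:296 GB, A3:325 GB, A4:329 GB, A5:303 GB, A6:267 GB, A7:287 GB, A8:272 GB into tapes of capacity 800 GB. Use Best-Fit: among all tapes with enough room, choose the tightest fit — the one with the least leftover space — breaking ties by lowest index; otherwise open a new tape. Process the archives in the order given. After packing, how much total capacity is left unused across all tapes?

826

A1 (295 GB) → tape 1 (remaining 505 GB)
A2 (296 GB) → tape 1 (remaining 209 GB)
A3 (325 GB) → tape 2 (remaining 475 GB)
A4 (329 GB) → tape 2 (remaining 146 GB)
A5 (303 GB) → tape 3 (remaining 497 GB)
A6 (267 GB) → tape 3 (remaining 230 GB)
A7 (287 GB) → tape 4 (remaining 513 GB)
A8 (272 GB) → tape 4 (remaining 241 GB)
4 tapes × 800 GB = 3200 GB; used 2374 GB; unused 826 GB.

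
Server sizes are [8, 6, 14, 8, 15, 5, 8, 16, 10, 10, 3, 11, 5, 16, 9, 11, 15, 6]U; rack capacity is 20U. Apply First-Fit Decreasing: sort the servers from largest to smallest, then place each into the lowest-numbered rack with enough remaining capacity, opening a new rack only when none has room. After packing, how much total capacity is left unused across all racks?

24

Sorted descending: 16, 16, 15, 15, 14, 11, 11, 10, 10, 9, 8, 8, 8, 6, 6, 5, 5, 3.
Put 16U in rack 1; 4U remain.
Put 16U in rack 2; 4U remain.
Put 15U in rack 3; 5U remain.
Put 15U in rack 4; 5U remain.
Put 14U in rack 5; 6U remain.
Put 11U in rack 6; 9U remain.
Put 11U in rack 7; 9U remain.
Put 10U in rack 8; 10U remain.
Put 10U in rack 8; 0U remain.
Put 9U in rack 6; 0U remain.
Put 8U in rack 7; 1U remain.
Put 8U in rack 9; 12U remain.
Put 8U in rack 9; 4U remain.
Put 6U in rack 5; 0U remain.
Put 6U in rack 10; 14U remain.
Put 5U in rack 3; 0U remain.
Put 5U in rack 4; 0U remain.
Put 3U in rack 1; 1U remain.
10 racks × 20U = 200U; used 176U; unused 24U.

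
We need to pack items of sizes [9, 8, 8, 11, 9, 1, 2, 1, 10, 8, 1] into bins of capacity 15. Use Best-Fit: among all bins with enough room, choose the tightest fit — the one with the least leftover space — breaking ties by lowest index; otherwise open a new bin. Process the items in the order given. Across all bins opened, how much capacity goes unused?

37

bin 1: place 9, 6 left
bin 2: place 8, 7 left
bin 3: place 8, 7 left
bin 4: place 11, 4 left
bin 5: place 9, 6 left
bin 4: place 1, 3 left
bin 4: place 2, 1 left
bin 4: place 1, 0 left
bin 6: place 10, 5 left
bin 7: place 8, 7 left
bin 6: place 1, 4 left
7 bins × 15 = 105; used 68; unused 37.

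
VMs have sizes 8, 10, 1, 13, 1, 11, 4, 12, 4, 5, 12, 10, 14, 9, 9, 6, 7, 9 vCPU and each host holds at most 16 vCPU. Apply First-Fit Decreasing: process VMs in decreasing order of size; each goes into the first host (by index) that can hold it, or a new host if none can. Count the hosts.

11 hosts

Sorted descending: 14, 13, 12, 12, 11, 10, 10, 9, 9, 9, 8, 7, 6, 5, 4, 4, 1, 1.
host 1: place 14 vCPU, 2 vCPU left
host 2: place 13 vCPU, 3 vCPU left
host 3: place 12 vCPU, 4 vCPU left
host 4: place 12 vCPU, 4 vCPU left
host 5: place 11 vCPU, 5 vCPU left
host 6: place 10 vCPU, 6 vCPU left
host 7: place 10 vCPU, 6 vCPU left
host 8: place 9 vCPU, 7 vCPU left
host 9: place 9 vCPU, 7 vCPU left
host 10: place 9 vCPU, 7 vCPU left
host 11: place 8 vCPU, 8 vCPU left
host 8: place 7 vCPU, 0 vCPU left
host 6: place 6 vCPU, 0 vCPU left
host 5: place 5 vCPU, 0 vCPU left
host 3: place 4 vCPU, 0 vCPU left
host 4: place 4 vCPU, 0 vCPU left
host 1: place 1 vCPU, 1 vCPU left
host 1: place 1 vCPU, 0 vCPU left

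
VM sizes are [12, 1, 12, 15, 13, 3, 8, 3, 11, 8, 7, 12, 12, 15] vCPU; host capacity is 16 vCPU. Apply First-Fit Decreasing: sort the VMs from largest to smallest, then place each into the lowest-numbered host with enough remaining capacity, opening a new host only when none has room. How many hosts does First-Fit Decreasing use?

Sorted descending: 15, 15, 13, 12, 12, 12, 12, 11, 8, 8, 7, 3, 3, 1.
15 vCPU → host 1 (remaining 1 vCPU)
15 vCPU → host 2 (remaining 1 vCPU)
13 vCPU → host 3 (remaining 3 vCPU)
12 vCPU → host 4 (remaining 4 vCPU)
12 vCPU → host 5 (remaining 4 vCPU)
12 vCPU → host 6 (remaining 4 vCPU)
12 vCPU → host 7 (remaining 4 vCPU)
11 vCPU → host 8 (remaining 5 vCPU)
8 vCPU → host 9 (remaining 8 vCPU)
8 vCPU → host 9 (remaining 0 vCPU)
7 vCPU → host 10 (remaining 9 vCPU)
3 vCPU → host 3 (remaining 0 vCPU)
3 vCPU → host 4 (remaining 1 vCPU)
1 vCPU → host 1 (remaining 0 vCPU)
Final hosts: [15,1] [15] [13,3] [12,3] [12] [12] [12] [11] [8,8] [7].

10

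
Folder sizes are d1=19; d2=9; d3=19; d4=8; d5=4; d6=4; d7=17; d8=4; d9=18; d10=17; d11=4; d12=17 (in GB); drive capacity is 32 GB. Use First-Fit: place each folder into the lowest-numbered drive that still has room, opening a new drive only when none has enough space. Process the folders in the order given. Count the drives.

drive 1: place d1 (19 GB), 13 GB left
drive 1: place d2 (9 GB), 4 GB left
drive 2: place d3 (19 GB), 13 GB left
drive 2: place d4 (8 GB), 5 GB left
drive 1: place d5 (4 GB), 0 GB left
drive 2: place d6 (4 GB), 1 GB left
drive 3: place d7 (17 GB), 15 GB left
drive 3: place d8 (4 GB), 11 GB left
drive 4: place d9 (18 GB), 14 GB left
drive 5: place d10 (17 GB), 15 GB left
drive 3: place d11 (4 GB), 7 GB left
drive 6: place d12 (17 GB), 15 GB left

6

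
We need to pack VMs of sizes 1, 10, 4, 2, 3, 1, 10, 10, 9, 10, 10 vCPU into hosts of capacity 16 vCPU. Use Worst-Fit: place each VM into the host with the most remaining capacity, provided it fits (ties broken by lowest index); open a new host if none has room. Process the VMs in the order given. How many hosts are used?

host 1: place 1 vCPU, 15 vCPU left
host 1: place 10 vCPU, 5 vCPU left
host 1: place 4 vCPU, 1 vCPU left
host 2: place 2 vCPU, 14 vCPU left
host 2: place 3 vCPU, 11 vCPU left
host 2: place 1 vCPU, 10 vCPU left
host 2: place 10 vCPU, 0 vCPU left
host 3: place 10 vCPU, 6 vCPU left
host 4: place 9 vCPU, 7 vCPU left
host 5: place 10 vCPU, 6 vCPU left
host 6: place 10 vCPU, 6 vCPU left
Final hosts: [1,10,4] [2,3,1,10] [10] [9] [10] [10].

6 hosts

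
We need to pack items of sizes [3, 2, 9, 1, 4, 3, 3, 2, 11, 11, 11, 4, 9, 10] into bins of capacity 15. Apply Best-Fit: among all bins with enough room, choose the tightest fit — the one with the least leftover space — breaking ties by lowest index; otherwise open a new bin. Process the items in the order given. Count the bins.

7

bin 1: place 3, 12 left
bin 1: place 2, 10 left
bin 1: place 9, 1 left
bin 1: place 1, 0 left
bin 2: place 4, 11 left
bin 2: place 3, 8 left
bin 2: place 3, 5 left
bin 2: place 2, 3 left
bin 3: place 11, 4 left
bin 4: place 11, 4 left
bin 5: place 11, 4 left
bin 3: place 4, 0 left
bin 6: place 9, 6 left
bin 7: place 10, 5 left
Final bins: [3,2,9,1] [4,3,3,2] [11,4] [11] [11] [9] [10].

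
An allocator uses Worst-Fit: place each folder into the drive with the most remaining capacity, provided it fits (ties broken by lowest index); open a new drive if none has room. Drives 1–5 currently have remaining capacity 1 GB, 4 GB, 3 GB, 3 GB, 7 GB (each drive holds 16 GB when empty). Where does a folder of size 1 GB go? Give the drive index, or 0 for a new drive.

5

Drives with room: drive 1 (1 GB), drive 2 (4 GB), drive 3 (3 GB), drive 4 (3 GB), drive 5 (7 GB).
Most room is drive 5 with 7 GB free.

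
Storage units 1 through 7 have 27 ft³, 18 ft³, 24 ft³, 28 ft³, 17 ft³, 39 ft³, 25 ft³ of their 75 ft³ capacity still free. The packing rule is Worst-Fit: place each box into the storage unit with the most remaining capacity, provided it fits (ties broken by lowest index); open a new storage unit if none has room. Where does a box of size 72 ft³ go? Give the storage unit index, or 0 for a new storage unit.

0

No storage unit has ≥ 72 ft³ free, so a new storage unit is opened.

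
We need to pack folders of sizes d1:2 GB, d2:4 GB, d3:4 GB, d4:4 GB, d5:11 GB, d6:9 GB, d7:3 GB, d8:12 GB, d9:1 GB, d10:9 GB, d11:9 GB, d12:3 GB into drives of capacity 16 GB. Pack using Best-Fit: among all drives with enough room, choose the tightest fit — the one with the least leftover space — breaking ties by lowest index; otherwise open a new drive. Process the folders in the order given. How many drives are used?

6 drives

drive 1: place d1 (2 GB), 14 GB left
drive 1: place d2 (4 GB), 10 GB left
drive 1: place d3 (4 GB), 6 GB left
drive 1: place d4 (4 GB), 2 GB left
drive 2: place d5 (11 GB), 5 GB left
drive 3: place d6 (9 GB), 7 GB left
drive 2: place d7 (3 GB), 2 GB left
drive 4: place d8 (12 GB), 4 GB left
drive 1: place d9 (1 GB), 1 GB left
drive 5: place d10 (9 GB), 7 GB left
drive 6: place d11 (9 GB), 7 GB left
drive 4: place d12 (3 GB), 1 GB left
Final drives: [2,4,4,4,1] [11,3] [9] [12,3] [9] [9].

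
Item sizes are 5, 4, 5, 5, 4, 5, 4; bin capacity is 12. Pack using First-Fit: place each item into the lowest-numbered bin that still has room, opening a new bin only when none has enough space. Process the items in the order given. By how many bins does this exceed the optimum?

1

First-Fit: [5,4] [5,5] [4,5] [4] → 4 bins.
Total size 32; any packing needs at least ⌈32/12⌉ = 3 bins.
An optimal packing achieves that bound: [5,5] [5,5] [4,4,4] → 3 bins.
Excess: 4 − 3 = 1.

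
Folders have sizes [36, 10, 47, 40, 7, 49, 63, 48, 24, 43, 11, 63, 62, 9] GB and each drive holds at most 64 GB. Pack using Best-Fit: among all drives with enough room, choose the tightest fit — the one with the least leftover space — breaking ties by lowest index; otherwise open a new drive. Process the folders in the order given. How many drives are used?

36 GB → drive 1 (remaining 28 GB)
10 GB → drive 1 (remaining 18 GB)
47 GB → drive 2 (remaining 17 GB)
40 GB → drive 3 (remaining 24 GB)
7 GB → drive 2 (remaining 10 GB)
49 GB → drive 4 (remaining 15 GB)
63 GB → drive 5 (remaining 1 GB)
48 GB → drive 6 (remaining 16 GB)
24 GB → drive 3 (remaining 0 GB)
43 GB → drive 7 (remaining 21 GB)
11 GB → drive 4 (remaining 4 GB)
63 GB → drive 8 (remaining 1 GB)
62 GB → drive 9 (remaining 2 GB)
9 GB → drive 2 (remaining 1 GB)
Final drives: [36,10] [47,7,9] [40,24] [49,11] [63] [48] [43] [63] [62].

9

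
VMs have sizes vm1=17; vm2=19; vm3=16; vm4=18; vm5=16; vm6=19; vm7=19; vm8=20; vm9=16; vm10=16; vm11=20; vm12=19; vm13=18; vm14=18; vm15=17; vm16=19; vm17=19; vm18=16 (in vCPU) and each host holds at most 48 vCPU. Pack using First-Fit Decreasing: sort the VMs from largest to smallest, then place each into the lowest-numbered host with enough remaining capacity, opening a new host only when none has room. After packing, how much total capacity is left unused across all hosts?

110

Sorted descending: 20, 20, 19, 19, 19, 19, 19, 19, 18, 18, 18, 17, 17, 16, 16, 16, 16, 16.
20 vCPU → host 1 (remaining 28 vCPU)
20 vCPU → host 1 (remaining 8 vCPU)
19 vCPU → host 2 (remaining 29 vCPU)
19 vCPU → host 2 (remaining 10 vCPU)
19 vCPU → host 3 (remaining 29 vCPU)
19 vCPU → host 3 (remaining 10 vCPU)
19 vCPU → host 4 (remaining 29 vCPU)
19 vCPU → host 4 (remaining 10 vCPU)
18 vCPU → host 5 (remaining 30 vCPU)
18 vCPU → host 5 (remaining 12 vCPU)
18 vCPU → host 6 (remaining 30 vCPU)
17 vCPU → host 6 (remaining 13 vCPU)
17 vCPU → host 7 (remaining 31 vCPU)
16 vCPU → host 7 (remaining 15 vCPU)
16 vCPU → host 8 (remaining 32 vCPU)
16 vCPU → host 8 (remaining 16 vCPU)
16 vCPU → host 8 (remaining 0 vCPU)
16 vCPU → host 9 (remaining 32 vCPU)
9 hosts × 48 vCPU = 432 vCPU; used 322 vCPU; unused 110 vCPU.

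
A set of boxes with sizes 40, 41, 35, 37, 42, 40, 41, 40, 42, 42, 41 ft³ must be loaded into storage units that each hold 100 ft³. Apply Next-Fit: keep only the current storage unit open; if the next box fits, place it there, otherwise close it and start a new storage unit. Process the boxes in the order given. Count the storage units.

storage unit 1: place 40 ft³, 60 ft³ left
storage unit 1: place 41 ft³, 19 ft³ left
storage unit 2: place 35 ft³, 65 ft³ left
storage unit 2: place 37 ft³, 28 ft³ left
storage unit 3: place 42 ft³, 58 ft³ left
storage unit 3: place 40 ft³, 18 ft³ left
storage unit 4: place 41 ft³, 59 ft³ left
storage unit 4: place 40 ft³, 19 ft³ left
storage unit 5: place 42 ft³, 58 ft³ left
storage unit 5: place 42 ft³, 16 ft³ left
storage unit 6: place 41 ft³, 59 ft³ left

6 storage units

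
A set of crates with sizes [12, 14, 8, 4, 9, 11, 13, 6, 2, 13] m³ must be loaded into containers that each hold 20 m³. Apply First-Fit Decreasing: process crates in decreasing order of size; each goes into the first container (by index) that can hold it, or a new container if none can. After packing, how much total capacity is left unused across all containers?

Sorted descending: 14, 13, 13, 12, 11, 9, 8, 6, 4, 2.
container 1: place 14 m³, 6 m³ left
container 2: place 13 m³, 7 m³ left
container 3: place 13 m³, 7 m³ left
container 4: place 12 m³, 8 m³ left
container 5: place 11 m³, 9 m³ left
container 5: place 9 m³, 0 m³ left
container 4: place 8 m³, 0 m³ left
container 1: place 6 m³, 0 m³ left
container 2: place 4 m³, 3 m³ left
container 2: place 2 m³, 1 m³ left
5 containers × 20 m³ = 100 m³; used 92 m³; unused 8 m³.

8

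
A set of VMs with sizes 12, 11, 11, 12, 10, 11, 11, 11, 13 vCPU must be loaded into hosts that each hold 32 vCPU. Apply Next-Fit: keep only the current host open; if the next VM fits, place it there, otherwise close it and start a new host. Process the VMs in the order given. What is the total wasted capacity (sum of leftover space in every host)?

host 1: place 12 vCPU, 20 vCPU left
host 1: place 11 vCPU, 9 vCPU left
host 2: place 11 vCPU, 21 vCPU left
host 2: place 12 vCPU, 9 vCPU left
host 3: place 10 vCPU, 22 vCPU left
host 3: place 11 vCPU, 11 vCPU left
host 3: place 11 vCPU, 0 vCPU left
host 4: place 11 vCPU, 21 vCPU left
host 4: place 13 vCPU, 8 vCPU left
4 hosts × 32 vCPU = 128 vCPU; used 102 vCPU; unused 26 vCPU.

26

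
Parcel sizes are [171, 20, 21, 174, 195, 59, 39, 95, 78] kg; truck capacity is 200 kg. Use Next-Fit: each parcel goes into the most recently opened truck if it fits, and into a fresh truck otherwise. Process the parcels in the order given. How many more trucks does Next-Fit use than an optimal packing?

Next-Fit: [171,20] [21,174] [195] [59,39,95] [78] → 5 trucks.
Total size 852 kg; any packing needs at least ⌈852/200⌉ = 5 trucks.
So 5 is already optimal.

0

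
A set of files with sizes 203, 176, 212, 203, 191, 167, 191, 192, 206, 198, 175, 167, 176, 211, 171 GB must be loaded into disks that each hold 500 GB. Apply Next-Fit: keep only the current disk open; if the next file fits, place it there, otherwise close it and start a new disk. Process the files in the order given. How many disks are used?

disk 1: place 203 GB, 297 GB left
disk 1: place 176 GB, 121 GB left
disk 2: place 212 GB, 288 GB left
disk 2: place 203 GB, 85 GB left
disk 3: place 191 GB, 309 GB left
disk 3: place 167 GB, 142 GB left
disk 4: place 191 GB, 309 GB left
disk 4: place 192 GB, 117 GB left
disk 5: place 206 GB, 294 GB left
disk 5: place 198 GB, 96 GB left
disk 6: place 175 GB, 325 GB left
disk 6: place 167 GB, 158 GB left
disk 7: place 176 GB, 324 GB left
disk 7: place 211 GB, 113 GB left
disk 8: place 171 GB, 329 GB left
Final disks: [203,176] [212,203] [191,167] [191,192] [206,198] [175,167] [176,211] [171].

8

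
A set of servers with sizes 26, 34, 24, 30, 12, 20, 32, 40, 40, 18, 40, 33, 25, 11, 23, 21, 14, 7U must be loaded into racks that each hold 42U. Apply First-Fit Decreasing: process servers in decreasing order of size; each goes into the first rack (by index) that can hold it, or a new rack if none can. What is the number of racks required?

12

Sorted descending: 40, 40, 40, 34, 33, 32, 30, 26, 25, 24, 23, 21, 20, 18, 14, 12, 11, 7.
rack 1: place 40U, 2U left
rack 2: place 40U, 2U left
rack 3: place 40U, 2U left
rack 4: place 34U, 8U left
rack 5: place 33U, 9U left
rack 6: place 32U, 10U left
rack 7: place 30U, 12U left
rack 8: place 26U, 16U left
rack 9: place 25U, 17U left
rack 10: place 24U, 18U left
rack 11: place 23U, 19U left
rack 12: place 21U, 21U left
rack 12: place 20U, 1U left
rack 10: place 18U, 0U left
rack 8: place 14U, 2U left
rack 7: place 12U, 0U left
rack 9: place 11U, 6U left
rack 4: place 7U, 1U left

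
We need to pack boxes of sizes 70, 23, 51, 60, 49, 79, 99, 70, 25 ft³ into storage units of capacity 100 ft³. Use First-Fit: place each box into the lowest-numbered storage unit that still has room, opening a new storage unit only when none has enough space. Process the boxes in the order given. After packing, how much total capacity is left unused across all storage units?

74

70 ft³ → storage unit 1 (remaining 30 ft³)
23 ft³ → storage unit 1 (remaining 7 ft³)
51 ft³ → storage unit 2 (remaining 49 ft³)
60 ft³ → storage unit 3 (remaining 40 ft³)
49 ft³ → storage unit 2 (remaining 0 ft³)
79 ft³ → storage unit 4 (remaining 21 ft³)
99 ft³ → storage unit 5 (remaining 1 ft³)
70 ft³ → storage unit 6 (remaining 30 ft³)
25 ft³ → storage unit 3 (remaining 15 ft³)
6 storage units × 100 ft³ = 600 ft³; used 526 ft³; unused 74 ft³.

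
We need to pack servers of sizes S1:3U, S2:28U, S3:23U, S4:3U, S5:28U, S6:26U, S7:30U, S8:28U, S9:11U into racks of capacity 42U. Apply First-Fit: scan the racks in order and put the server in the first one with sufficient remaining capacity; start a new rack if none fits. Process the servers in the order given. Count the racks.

6

S1 (3U) → rack 1 (remaining 39U)
S2 (28U) → rack 1 (remaining 11U)
S3 (23U) → rack 2 (remaining 19U)
S4 (3U) → rack 1 (remaining 8U)
S5 (28U) → rack 3 (remaining 14U)
S6 (26U) → rack 4 (remaining 16U)
S7 (30U) → rack 5 (remaining 12U)
S8 (28U) → rack 6 (remaining 14U)
S9 (11U) → rack 2 (remaining 8U)
Final racks: [3,28,3] [23,11] [28] [26] [30] [28].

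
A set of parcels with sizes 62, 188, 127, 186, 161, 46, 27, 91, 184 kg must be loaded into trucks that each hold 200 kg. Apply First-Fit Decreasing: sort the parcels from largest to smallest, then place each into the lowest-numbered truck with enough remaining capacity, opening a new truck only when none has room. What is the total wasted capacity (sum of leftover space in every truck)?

128

Sorted descending: 188, 186, 184, 161, 127, 91, 62, 46, 27.
Put 188 kg in truck 1; 12 kg remain.
Put 186 kg in truck 2; 14 kg remain.
Put 184 kg in truck 3; 16 kg remain.
Put 161 kg in truck 4; 39 kg remain.
Put 127 kg in truck 5; 73 kg remain.
Put 91 kg in truck 6; 109 kg remain.
Put 62 kg in truck 5; 11 kg remain.
Put 46 kg in truck 6; 63 kg remain.
Put 27 kg in truck 4; 12 kg remain.
6 trucks × 200 kg = 1200 kg; used 1072 kg; unused 128 kg.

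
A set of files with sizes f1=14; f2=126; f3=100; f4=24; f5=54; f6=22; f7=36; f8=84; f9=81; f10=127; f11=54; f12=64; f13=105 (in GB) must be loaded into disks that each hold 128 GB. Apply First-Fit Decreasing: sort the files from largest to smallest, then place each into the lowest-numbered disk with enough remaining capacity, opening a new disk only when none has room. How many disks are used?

Sorted descending: 127, 126, 105, 100, 84, 81, 64, 54, 54, 36, 24, 22, 14.
Put 127 GB in disk 1; 1 GB remain.
Put 126 GB in disk 2; 2 GB remain.
Put 105 GB in disk 3; 23 GB remain.
Put 100 GB in disk 4; 28 GB remain.
Put 84 GB in disk 5; 44 GB remain.
Put 81 GB in disk 6; 47 GB remain.
Put 64 GB in disk 7; 64 GB remain.
Put 54 GB in disk 7; 10 GB remain.
Put 54 GB in disk 8; 74 GB remain.
Put 36 GB in disk 5; 8 GB remain.
Put 24 GB in disk 4; 4 GB remain.
Put 22 GB in disk 3; 1 GB remain.
Put 14 GB in disk 6; 33 GB remain.

8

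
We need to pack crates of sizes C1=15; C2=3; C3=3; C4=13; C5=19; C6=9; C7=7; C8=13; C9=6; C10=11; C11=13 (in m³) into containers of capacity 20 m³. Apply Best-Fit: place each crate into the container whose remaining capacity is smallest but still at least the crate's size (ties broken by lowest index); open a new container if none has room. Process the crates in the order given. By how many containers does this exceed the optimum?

Best-Fit: [15,3] [3,13] [19] [9,7] [13,6] [11] [13] → 7 containers.
Total size 112 m³; any packing needs at least ⌈112/20⌉ = 6 containers.
An optimal packing achieves that bound: [19] [15,3] [13,7] [13,6] [13,3] [11,9] → 6 containers.
Excess: 7 − 6 = 1.

1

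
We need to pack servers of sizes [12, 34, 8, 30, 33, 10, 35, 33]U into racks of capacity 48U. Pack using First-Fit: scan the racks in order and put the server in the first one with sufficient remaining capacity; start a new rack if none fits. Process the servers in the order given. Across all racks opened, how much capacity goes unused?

45

Put 12U in rack 1; 36U remain.
Put 34U in rack 1; 2U remain.
Put 8U in rack 2; 40U remain.
Put 30U in rack 2; 10U remain.
Put 33U in rack 3; 15U remain.
Put 10U in rack 2; 0U remain.
Put 35U in rack 4; 13U remain.
Put 33U in rack 5; 15U remain.
5 racks × 48U = 240U; used 195U; unused 45U.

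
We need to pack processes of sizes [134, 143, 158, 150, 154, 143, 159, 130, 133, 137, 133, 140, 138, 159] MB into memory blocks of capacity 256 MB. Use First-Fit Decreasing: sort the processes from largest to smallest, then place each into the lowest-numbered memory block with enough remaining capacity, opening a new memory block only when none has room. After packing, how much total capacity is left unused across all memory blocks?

1573

Sorted descending: 159, 159, 158, 154, 150, 143, 143, 140, 138, 137, 134, 133, 133, 130.
Put 159 MB in memory block 1; 97 MB remain.
Put 159 MB in memory block 2; 97 MB remain.
Put 158 MB in memory block 3; 98 MB remain.
Put 154 MB in memory block 4; 102 MB remain.
Put 150 MB in memory block 5; 106 MB remain.
Put 143 MB in memory block 6; 113 MB remain.
Put 143 MB in memory block 7; 113 MB remain.
Put 140 MB in memory block 8; 116 MB remain.
Put 138 MB in memory block 9; 118 MB remain.
Put 137 MB in memory block 10; 119 MB remain.
Put 134 MB in memory block 11; 122 MB remain.
Put 133 MB in memory block 12; 123 MB remain.
Put 133 MB in memory block 13; 123 MB remain.
Put 130 MB in memory block 14; 126 MB remain.
14 memory blocks × 256 MB = 3584 MB; used 2011 MB; unused 1573 MB.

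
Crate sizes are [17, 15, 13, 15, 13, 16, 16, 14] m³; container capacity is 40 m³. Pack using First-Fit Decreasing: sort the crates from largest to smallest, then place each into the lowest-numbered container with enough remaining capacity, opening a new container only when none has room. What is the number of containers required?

4

Sorted descending: 17, 16, 16, 15, 15, 14, 13, 13.
Put 17 m³ in container 1; 23 m³ remain.
Put 16 m³ in container 1; 7 m³ remain.
Put 16 m³ in container 2; 24 m³ remain.
Put 15 m³ in container 2; 9 m³ remain.
Put 15 m³ in container 3; 25 m³ remain.
Put 14 m³ in container 3; 11 m³ remain.
Put 13 m³ in container 4; 27 m³ remain.
Put 13 m³ in container 4; 14 m³ remain.
Final containers: [17,16] [16,15] [15,14] [13,13].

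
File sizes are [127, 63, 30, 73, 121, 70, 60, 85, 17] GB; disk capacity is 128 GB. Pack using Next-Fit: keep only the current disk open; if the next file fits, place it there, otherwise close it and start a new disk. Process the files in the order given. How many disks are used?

Put 127 GB in disk 1; 1 GB remain.
Put 63 GB in disk 2; 65 GB remain.
Put 30 GB in disk 2; 35 GB remain.
Put 73 GB in disk 3; 55 GB remain.
Put 121 GB in disk 4; 7 GB remain.
Put 70 GB in disk 5; 58 GB remain.
Put 60 GB in disk 6; 68 GB remain.
Put 85 GB in disk 7; 43 GB remain.
Put 17 GB in disk 7; 26 GB remain.

7 disks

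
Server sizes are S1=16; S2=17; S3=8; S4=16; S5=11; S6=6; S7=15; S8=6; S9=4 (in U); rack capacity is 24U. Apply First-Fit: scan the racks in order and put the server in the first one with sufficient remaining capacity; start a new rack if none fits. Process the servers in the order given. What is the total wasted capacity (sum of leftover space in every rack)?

Put S1 (16U) in rack 1; 8U remain.
Put S2 (17U) in rack 2; 7U remain.
Put S3 (8U) in rack 1; 0U remain.
Put S4 (16U) in rack 3; 8U remain.
Put S5 (11U) in rack 4; 13U remain.
Put S6 (6U) in rack 2; 1U remain.
Put S7 (15U) in rack 5; 9U remain.
Put S8 (6U) in rack 3; 2U remain.
Put S9 (4U) in rack 4; 9U remain.
5 racks × 24U = 120U; used 99U; unused 21U.

21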